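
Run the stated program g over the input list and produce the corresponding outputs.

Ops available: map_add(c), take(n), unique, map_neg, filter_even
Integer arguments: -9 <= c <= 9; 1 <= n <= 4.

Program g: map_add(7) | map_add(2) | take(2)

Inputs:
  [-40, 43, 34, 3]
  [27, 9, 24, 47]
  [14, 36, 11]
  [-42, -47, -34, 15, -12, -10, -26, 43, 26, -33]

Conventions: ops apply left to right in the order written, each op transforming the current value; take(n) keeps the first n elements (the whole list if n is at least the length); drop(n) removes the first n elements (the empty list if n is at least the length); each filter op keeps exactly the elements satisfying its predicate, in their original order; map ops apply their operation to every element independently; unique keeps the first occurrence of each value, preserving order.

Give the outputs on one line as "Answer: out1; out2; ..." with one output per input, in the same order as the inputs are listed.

Execution, op by op:
  [-40, 43, 34, 3] -> [-33, 50, 41, 10] -> [-31, 52, 43, 12] -> [-31, 52]
  [27, 9, 24, 47] -> [34, 16, 31, 54] -> [36, 18, 33, 56] -> [36, 18]
  [14, 36, 11] -> [21, 43, 18] -> [23, 45, 20] -> [23, 45]
  [-42, -47, -34, 15, -12, -10, -26, 43, 26, -33] -> [-35, -40, -27, 22, -5, -3, -19, 50, 33, -26] -> [-33, -38, -25, 24, -3, -1, -17, 52, 35, -24] -> [-33, -38]

[-31, 52]; [36, 18]; [23, 45]; [-33, -38]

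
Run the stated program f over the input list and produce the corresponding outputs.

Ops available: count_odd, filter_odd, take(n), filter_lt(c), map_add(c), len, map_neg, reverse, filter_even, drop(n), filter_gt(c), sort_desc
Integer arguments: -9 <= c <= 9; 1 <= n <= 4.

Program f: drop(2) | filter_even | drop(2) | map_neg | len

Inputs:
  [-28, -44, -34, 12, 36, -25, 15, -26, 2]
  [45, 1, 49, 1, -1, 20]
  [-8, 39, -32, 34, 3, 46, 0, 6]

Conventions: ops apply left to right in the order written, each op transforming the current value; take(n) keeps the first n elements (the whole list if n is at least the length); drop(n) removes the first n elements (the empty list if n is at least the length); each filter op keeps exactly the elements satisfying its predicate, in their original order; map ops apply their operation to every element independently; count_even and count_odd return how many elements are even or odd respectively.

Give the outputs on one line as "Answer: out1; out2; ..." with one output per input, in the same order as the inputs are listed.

3; 0; 3

Execution, op by op:
  [-28, -44, -34, 12, 36, -25, 15, -26, 2] -> [-34, 12, 36, -25, 15, -26, 2] -> [-34, 12, 36, -26, 2] -> [36, -26, 2] -> [-36, 26, -2] -> 3
  [45, 1, 49, 1, -1, 20] -> [49, 1, -1, 20] -> [20] -> [] -> [] -> 0
  [-8, 39, -32, 34, 3, 46, 0, 6] -> [-32, 34, 3, 46, 0, 6] -> [-32, 34, 46, 0, 6] -> [46, 0, 6] -> [-46, 0, -6] -> 3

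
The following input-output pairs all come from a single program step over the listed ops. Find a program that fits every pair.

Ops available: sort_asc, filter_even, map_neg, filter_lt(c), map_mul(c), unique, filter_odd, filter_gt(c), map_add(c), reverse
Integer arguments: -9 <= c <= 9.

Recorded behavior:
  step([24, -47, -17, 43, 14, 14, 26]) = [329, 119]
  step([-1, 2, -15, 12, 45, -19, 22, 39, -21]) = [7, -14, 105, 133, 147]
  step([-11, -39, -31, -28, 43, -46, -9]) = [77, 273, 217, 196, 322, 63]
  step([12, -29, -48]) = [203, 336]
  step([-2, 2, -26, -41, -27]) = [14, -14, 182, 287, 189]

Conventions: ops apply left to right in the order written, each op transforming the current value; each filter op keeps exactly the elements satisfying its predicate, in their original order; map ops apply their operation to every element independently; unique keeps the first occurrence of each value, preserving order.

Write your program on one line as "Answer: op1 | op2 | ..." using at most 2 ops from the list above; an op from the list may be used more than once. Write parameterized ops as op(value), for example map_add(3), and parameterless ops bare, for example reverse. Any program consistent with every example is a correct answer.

filter_lt(6) | map_mul(-7)

Check, running the answer program on each example:
  [24, -47, -17, 43, 14, 14, 26] -> [-47, -17] -> [329, 119]
  [-1, 2, -15, 12, 45, -19, 22, 39, -21] -> [-1, 2, -15, -19, -21] -> [7, -14, 105, 133, 147]
  [-11, -39, -31, -28, 43, -46, -9] -> [-11, -39, -31, -28, -46, -9] -> [77, 273, 217, 196, 322, 63]
  [12, -29, -48] -> [-29, -48] -> [203, 336]
  [-2, 2, -26, -41, -27] -> [-2, 2, -26, -41, -27] -> [14, -14, 182, 287, 189]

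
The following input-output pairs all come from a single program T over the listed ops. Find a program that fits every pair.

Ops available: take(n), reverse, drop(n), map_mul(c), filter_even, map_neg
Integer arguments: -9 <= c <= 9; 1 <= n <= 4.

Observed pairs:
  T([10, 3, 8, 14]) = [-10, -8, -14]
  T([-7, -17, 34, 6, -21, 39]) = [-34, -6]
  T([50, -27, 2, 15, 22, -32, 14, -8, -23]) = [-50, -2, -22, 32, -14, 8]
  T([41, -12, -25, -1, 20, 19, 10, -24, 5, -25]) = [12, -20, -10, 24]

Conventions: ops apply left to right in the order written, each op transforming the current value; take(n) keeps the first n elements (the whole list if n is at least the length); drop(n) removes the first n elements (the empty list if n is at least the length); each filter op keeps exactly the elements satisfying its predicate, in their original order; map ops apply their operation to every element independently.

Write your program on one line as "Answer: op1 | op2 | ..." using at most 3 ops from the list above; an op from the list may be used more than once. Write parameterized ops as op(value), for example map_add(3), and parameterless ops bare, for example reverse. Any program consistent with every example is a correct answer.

map_neg | filter_even

Check, running the answer program on each example:
  [10, 3, 8, 14] -> [-10, -3, -8, -14] -> [-10, -8, -14]
  [-7, -17, 34, 6, -21, 39] -> [7, 17, -34, -6, 21, -39] -> [-34, -6]
  [50, -27, 2, 15, 22, -32, 14, -8, -23] -> [-50, 27, -2, -15, -22, 32, -14, 8, 23] -> [-50, -2, -22, 32, -14, 8]
  [41, -12, -25, -1, 20, 19, 10, -24, 5, -25] -> [-41, 12, 25, 1, -20, -19, -10, 24, -5, 25] -> [12, -20, -10, 24]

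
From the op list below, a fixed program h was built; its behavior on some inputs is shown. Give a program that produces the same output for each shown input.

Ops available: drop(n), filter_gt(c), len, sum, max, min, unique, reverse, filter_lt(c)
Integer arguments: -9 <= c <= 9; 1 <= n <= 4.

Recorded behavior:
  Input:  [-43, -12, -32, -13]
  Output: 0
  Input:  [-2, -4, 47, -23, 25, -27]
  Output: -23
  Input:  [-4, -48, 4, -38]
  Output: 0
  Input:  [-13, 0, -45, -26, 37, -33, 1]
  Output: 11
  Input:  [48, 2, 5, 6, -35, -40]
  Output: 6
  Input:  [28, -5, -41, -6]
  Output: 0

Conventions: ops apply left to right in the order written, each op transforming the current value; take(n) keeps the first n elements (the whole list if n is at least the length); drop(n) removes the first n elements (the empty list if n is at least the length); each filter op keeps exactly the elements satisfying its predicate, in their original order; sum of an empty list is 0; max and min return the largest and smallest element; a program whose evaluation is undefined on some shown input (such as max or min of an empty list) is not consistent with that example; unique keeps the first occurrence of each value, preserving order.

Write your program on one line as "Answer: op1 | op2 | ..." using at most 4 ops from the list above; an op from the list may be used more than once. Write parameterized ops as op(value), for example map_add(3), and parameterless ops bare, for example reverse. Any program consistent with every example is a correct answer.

drop(3) | reverse | drop(2) | sum

Check, running the answer program on each example:
  [-43, -12, -32, -13] -> [-13] -> [-13] -> [] -> 0
  [-2, -4, 47, -23, 25, -27] -> [-23, 25, -27] -> [-27, 25, -23] -> [-23] -> -23
  [-4, -48, 4, -38] -> [-38] -> [-38] -> [] -> 0
  [-13, 0, -45, -26, 37, -33, 1] -> [-26, 37, -33, 1] -> [1, -33, 37, -26] -> [37, -26] -> 11
  [48, 2, 5, 6, -35, -40] -> [6, -35, -40] -> [-40, -35, 6] -> [6] -> 6
  [28, -5, -41, -6] -> [-6] -> [-6] -> [] -> 0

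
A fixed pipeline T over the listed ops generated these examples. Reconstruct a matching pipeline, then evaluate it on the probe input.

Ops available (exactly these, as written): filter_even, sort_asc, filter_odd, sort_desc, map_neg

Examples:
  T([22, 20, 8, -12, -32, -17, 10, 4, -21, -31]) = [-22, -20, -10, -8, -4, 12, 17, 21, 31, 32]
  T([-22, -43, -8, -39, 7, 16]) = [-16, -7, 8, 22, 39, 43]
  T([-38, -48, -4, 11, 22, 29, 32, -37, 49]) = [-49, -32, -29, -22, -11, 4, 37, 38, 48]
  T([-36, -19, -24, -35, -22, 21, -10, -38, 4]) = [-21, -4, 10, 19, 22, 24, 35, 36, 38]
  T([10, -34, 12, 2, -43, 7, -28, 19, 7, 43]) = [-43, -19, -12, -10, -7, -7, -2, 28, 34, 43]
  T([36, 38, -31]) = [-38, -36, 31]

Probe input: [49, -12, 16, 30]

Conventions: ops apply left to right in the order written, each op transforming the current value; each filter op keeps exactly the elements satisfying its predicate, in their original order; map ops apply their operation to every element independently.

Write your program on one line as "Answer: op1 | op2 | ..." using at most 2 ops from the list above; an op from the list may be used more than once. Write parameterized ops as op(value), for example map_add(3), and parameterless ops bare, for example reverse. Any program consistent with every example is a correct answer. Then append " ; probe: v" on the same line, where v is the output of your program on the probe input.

map_neg | sort_asc ; probe: [-49, -30, -16, 12]

Check, running the answer program on each example:
  [22, 20, 8, -12, -32, -17, 10, 4, -21, -31] -> [-22, -20, -8, 12, 32, 17, -10, -4, 21, 31] -> [-22, -20, -10, -8, -4, 12, 17, 21, 31, 32]
  [-22, -43, -8, -39, 7, 16] -> [22, 43, 8, 39, -7, -16] -> [-16, -7, 8, 22, 39, 43]
  [-38, -48, -4, 11, 22, 29, 32, -37, 49] -> [38, 48, 4, -11, -22, -29, -32, 37, -49] -> [-49, -32, -29, -22, -11, 4, 37, 38, 48]
  [-36, -19, -24, -35, -22, 21, -10, -38, 4] -> [36, 19, 24, 35, 22, -21, 10, 38, -4] -> [-21, -4, 10, 19, 22, 24, 35, 36, 38]
  [10, -34, 12, 2, -43, 7, -28, 19, 7, 43] -> [-10, 34, -12, -2, 43, -7, 28, -19, -7, -43] -> [-43, -19, -12, -10, -7, -7, -2, 28, 34, 43]
  [36, 38, -31] -> [-36, -38, 31] -> [-38, -36, 31]
  probe: [49, -12, 16, 30] -> [-49, 12, -16, -30] -> [-49, -30, -16, 12]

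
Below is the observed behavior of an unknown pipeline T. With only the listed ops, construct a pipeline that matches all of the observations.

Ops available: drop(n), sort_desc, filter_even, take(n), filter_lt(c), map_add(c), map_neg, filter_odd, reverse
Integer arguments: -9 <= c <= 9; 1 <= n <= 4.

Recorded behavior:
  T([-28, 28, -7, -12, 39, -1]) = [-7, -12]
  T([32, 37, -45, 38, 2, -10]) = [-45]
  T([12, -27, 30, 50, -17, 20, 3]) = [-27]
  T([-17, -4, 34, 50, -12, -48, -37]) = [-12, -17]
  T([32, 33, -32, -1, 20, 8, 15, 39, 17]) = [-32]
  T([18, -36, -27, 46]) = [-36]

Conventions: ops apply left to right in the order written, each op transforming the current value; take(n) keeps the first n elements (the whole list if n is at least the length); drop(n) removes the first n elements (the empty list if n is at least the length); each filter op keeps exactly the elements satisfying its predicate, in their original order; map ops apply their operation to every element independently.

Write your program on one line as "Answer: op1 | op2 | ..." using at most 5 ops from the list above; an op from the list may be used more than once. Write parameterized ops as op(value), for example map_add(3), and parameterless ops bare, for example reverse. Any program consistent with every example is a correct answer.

sort_desc | filter_lt(1) | take(3) | drop(1)

Check, running the answer program on each example:
  [-28, 28, -7, -12, 39, -1] -> [39, 28, -1, -7, -12, -28] -> [-1, -7, -12, -28] -> [-1, -7, -12] -> [-7, -12]
  [32, 37, -45, 38, 2, -10] -> [38, 37, 32, 2, -10, -45] -> [-10, -45] -> [-10, -45] -> [-45]
  [12, -27, 30, 50, -17, 20, 3] -> [50, 30, 20, 12, 3, -17, -27] -> [-17, -27] -> [-17, -27] -> [-27]
  [-17, -4, 34, 50, -12, -48, -37] -> [50, 34, -4, -12, -17, -37, -48] -> [-4, -12, -17, -37, -48] -> [-4, -12, -17] -> [-12, -17]
  [32, 33, -32, -1, 20, 8, 15, 39, 17] -> [39, 33, 32, 20, 17, 15, 8, -1, -32] -> [-1, -32] -> [-1, -32] -> [-32]
  [18, -36, -27, 46] -> [46, 18, -27, -36] -> [-27, -36] -> [-27, -36] -> [-36]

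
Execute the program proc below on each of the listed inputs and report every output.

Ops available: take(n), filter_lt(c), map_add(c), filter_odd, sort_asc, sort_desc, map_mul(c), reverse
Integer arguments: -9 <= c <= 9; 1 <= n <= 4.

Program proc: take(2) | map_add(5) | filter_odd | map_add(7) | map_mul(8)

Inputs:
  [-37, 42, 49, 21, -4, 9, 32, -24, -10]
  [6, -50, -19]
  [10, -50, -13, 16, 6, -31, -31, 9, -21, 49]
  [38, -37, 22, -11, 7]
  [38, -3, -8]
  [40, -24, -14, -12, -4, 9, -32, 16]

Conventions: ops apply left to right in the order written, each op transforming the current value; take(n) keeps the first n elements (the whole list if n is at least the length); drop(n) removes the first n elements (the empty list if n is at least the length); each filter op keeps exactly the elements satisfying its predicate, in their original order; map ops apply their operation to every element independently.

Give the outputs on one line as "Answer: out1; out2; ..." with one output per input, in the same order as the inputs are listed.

Execution, op by op:
  [-37, 42, 49, 21, -4, 9, 32, -24, -10] -> [-37, 42] -> [-32, 47] -> [47] -> [54] -> [432]
  [6, -50, -19] -> [6, -50] -> [11, -45] -> [11, -45] -> [18, -38] -> [144, -304]
  [10, -50, -13, 16, 6, -31, -31, 9, -21, 49] -> [10, -50] -> [15, -45] -> [15, -45] -> [22, -38] -> [176, -304]
  [38, -37, 22, -11, 7] -> [38, -37] -> [43, -32] -> [43] -> [50] -> [400]
  [38, -3, -8] -> [38, -3] -> [43, 2] -> [43] -> [50] -> [400]
  [40, -24, -14, -12, -4, 9, -32, 16] -> [40, -24] -> [45, -19] -> [45, -19] -> [52, -12] -> [416, -96]

[432]; [144, -304]; [176, -304]; [400]; [400]; [416, -96]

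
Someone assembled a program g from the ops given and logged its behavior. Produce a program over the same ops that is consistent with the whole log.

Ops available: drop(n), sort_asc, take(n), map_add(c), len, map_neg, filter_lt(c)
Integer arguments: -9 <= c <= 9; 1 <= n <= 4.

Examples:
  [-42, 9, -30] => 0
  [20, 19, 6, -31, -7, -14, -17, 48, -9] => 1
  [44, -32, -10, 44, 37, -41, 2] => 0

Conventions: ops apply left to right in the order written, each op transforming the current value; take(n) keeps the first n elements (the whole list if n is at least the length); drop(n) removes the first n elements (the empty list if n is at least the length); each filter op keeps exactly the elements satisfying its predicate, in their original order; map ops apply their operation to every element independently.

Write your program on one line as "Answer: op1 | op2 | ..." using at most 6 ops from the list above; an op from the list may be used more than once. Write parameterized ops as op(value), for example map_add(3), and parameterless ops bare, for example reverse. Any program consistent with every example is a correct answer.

drop(4) | sort_asc | drop(3) | map_add(4) | filter_lt(8) | len

Check, running the answer program on each example:
  [-42, 9, -30] -> [] -> [] -> [] -> [] -> [] -> 0
  [20, 19, 6, -31, -7, -14, -17, 48, -9] -> [-7, -14, -17, 48, -9] -> [-17, -14, -9, -7, 48] -> [-7, 48] -> [-3, 52] -> [-3] -> 1
  [44, -32, -10, 44, 37, -41, 2] -> [37, -41, 2] -> [-41, 2, 37] -> [] -> [] -> [] -> 0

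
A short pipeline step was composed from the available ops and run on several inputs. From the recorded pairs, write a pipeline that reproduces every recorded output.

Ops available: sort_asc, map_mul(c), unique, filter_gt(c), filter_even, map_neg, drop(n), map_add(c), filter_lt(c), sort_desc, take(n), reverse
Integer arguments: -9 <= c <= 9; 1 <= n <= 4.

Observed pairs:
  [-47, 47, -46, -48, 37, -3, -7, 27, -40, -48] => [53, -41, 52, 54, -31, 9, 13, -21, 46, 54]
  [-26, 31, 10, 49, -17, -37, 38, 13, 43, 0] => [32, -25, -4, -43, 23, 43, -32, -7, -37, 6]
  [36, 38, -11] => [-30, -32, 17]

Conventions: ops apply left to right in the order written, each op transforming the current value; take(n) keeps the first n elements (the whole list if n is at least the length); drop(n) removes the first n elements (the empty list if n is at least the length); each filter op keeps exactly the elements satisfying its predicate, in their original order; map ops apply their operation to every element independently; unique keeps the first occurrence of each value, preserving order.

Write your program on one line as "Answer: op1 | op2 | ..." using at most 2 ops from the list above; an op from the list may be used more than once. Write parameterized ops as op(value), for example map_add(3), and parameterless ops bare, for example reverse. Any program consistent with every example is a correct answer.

map_add(-6) | map_neg

Check, running the answer program on each example:
  [-47, 47, -46, -48, 37, -3, -7, 27, -40, -48] -> [-53, 41, -52, -54, 31, -9, -13, 21, -46, -54] -> [53, -41, 52, 54, -31, 9, 13, -21, 46, 54]
  [-26, 31, 10, 49, -17, -37, 38, 13, 43, 0] -> [-32, 25, 4, 43, -23, -43, 32, 7, 37, -6] -> [32, -25, -4, -43, 23, 43, -32, -7, -37, 6]
  [36, 38, -11] -> [30, 32, -17] -> [-30, -32, 17]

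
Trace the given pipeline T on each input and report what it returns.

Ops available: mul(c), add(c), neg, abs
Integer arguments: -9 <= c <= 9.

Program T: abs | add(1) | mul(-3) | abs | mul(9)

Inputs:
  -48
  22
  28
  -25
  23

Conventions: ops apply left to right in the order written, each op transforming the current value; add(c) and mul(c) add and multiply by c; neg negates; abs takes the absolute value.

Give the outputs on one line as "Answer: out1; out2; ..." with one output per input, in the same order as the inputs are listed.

1323; 621; 783; 702; 648

Execution, op by op:
  -48 -> 48 -> 49 -> -147 -> 147 -> 1323
  22 -> 22 -> 23 -> -69 -> 69 -> 621
  28 -> 28 -> 29 -> -87 -> 87 -> 783
  -25 -> 25 -> 26 -> -78 -> 78 -> 702
  23 -> 23 -> 24 -> -72 -> 72 -> 648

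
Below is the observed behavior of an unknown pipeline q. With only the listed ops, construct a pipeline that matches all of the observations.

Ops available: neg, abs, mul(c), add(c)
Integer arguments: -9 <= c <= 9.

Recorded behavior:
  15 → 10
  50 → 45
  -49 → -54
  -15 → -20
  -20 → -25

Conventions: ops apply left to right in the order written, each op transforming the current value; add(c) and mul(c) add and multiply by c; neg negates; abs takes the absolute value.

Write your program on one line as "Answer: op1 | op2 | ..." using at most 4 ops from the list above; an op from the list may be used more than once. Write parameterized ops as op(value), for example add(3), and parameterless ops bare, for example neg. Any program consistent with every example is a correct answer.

add(-7) | add(9) | add(-7)

Check, running the answer program on each example:
  15 -> 8 -> 17 -> 10
  50 -> 43 -> 52 -> 45
  -49 -> -56 -> -47 -> -54
  -15 -> -22 -> -13 -> -20
  -20 -> -27 -> -18 -> -25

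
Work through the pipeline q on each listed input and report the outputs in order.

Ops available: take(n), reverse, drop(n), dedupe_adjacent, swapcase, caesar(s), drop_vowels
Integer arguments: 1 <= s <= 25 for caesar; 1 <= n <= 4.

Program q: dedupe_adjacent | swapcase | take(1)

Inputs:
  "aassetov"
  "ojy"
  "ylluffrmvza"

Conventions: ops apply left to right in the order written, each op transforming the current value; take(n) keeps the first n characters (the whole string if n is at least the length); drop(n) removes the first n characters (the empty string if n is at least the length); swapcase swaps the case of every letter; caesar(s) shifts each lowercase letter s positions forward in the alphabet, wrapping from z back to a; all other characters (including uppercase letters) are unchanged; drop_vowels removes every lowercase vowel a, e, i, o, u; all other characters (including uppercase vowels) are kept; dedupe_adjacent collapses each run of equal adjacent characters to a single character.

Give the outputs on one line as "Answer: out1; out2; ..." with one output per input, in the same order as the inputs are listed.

"A"; "O"; "Y"

Execution, op by op:
  "aassetov" -> "asetov" -> "ASETOV" -> "A"
  "ojy" -> "ojy" -> "OJY" -> "O"
  "ylluffrmvza" -> "ylufrmvza" -> "YLUFRMVZA" -> "Y"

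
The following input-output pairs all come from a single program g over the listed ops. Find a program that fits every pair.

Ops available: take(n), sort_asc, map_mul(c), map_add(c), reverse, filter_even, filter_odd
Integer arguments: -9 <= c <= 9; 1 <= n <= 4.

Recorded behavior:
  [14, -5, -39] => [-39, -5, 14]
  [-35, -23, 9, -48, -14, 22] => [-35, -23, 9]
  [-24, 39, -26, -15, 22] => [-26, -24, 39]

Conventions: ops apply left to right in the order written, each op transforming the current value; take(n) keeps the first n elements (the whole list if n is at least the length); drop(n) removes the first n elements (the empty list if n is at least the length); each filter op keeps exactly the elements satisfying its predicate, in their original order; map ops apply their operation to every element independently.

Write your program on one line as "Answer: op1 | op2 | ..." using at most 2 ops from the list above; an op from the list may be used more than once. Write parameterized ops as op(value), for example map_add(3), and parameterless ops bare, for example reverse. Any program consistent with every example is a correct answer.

take(3) | sort_asc

Check, running the answer program on each example:
  [14, -5, -39] -> [14, -5, -39] -> [-39, -5, 14]
  [-35, -23, 9, -48, -14, 22] -> [-35, -23, 9] -> [-35, -23, 9]
  [-24, 39, -26, -15, 22] -> [-24, 39, -26] -> [-26, -24, 39]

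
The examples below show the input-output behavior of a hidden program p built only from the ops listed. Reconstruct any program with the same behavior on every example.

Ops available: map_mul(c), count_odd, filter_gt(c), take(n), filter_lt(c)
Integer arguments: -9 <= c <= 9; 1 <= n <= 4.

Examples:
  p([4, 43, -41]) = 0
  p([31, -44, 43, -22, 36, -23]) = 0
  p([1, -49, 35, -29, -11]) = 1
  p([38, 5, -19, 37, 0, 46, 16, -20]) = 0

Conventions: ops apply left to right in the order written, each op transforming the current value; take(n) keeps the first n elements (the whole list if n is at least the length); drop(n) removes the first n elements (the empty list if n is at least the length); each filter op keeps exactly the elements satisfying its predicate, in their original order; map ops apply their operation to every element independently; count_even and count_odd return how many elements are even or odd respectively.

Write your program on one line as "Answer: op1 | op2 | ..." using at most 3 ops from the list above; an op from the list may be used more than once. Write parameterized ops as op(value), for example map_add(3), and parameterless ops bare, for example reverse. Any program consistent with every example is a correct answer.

take(2) | filter_lt(-4) | count_odd

Check, running the answer program on each example:
  [4, 43, -41] -> [4, 43] -> [] -> 0
  [31, -44, 43, -22, 36, -23] -> [31, -44] -> [-44] -> 0
  [1, -49, 35, -29, -11] -> [1, -49] -> [-49] -> 1
  [38, 5, -19, 37, 0, 46, 16, -20] -> [38, 5] -> [] -> 0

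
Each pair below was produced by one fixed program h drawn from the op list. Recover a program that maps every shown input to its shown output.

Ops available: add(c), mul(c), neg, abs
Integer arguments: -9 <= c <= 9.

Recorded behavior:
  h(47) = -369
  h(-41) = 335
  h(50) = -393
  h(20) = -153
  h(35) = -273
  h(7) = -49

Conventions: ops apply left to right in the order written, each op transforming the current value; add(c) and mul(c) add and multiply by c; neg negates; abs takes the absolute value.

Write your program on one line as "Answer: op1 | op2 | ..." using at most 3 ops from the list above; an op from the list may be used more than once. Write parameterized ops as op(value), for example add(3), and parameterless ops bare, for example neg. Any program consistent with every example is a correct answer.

mul(-8) | add(7)

Check, running the answer program on each example:
  47 -> -376 -> -369
  -41 -> 328 -> 335
  50 -> -400 -> -393
  20 -> -160 -> -153
  35 -> -280 -> -273
  7 -> -56 -> -49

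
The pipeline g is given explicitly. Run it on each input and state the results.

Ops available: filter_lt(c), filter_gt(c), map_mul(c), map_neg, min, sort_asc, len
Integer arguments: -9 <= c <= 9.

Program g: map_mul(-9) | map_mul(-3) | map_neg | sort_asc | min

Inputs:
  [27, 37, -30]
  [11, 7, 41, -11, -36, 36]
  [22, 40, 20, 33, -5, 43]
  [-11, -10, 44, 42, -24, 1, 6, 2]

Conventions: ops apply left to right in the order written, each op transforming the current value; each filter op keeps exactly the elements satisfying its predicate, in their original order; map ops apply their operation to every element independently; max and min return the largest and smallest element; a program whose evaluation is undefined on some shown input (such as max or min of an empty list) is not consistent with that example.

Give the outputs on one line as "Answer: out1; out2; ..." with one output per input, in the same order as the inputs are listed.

Execution, op by op:
  [27, 37, -30] -> [-243, -333, 270] -> [729, 999, -810] -> [-729, -999, 810] -> [-999, -729, 810] -> -999
  [11, 7, 41, -11, -36, 36] -> [-99, -63, -369, 99, 324, -324] -> [297, 189, 1107, -297, -972, 972] -> [-297, -189, -1107, 297, 972, -972] -> [-1107, -972, -297, -189, 297, 972] -> -1107
  [22, 40, 20, 33, -5, 43] -> [-198, -360, -180, -297, 45, -387] -> [594, 1080, 540, 891, -135, 1161] -> [-594, -1080, -540, -891, 135, -1161] -> [-1161, -1080, -891, -594, -540, 135] -> -1161
  [-11, -10, 44, 42, -24, 1, 6, 2] -> [99, 90, -396, -378, 216, -9, -54, -18] -> [-297, -270, 1188, 1134, -648, 27, 162, 54] -> [297, 270, -1188, -1134, 648, -27, -162, -54] -> [-1188, -1134, -162, -54, -27, 270, 297, 648] -> -1188

-999; -1107; -1161; -1188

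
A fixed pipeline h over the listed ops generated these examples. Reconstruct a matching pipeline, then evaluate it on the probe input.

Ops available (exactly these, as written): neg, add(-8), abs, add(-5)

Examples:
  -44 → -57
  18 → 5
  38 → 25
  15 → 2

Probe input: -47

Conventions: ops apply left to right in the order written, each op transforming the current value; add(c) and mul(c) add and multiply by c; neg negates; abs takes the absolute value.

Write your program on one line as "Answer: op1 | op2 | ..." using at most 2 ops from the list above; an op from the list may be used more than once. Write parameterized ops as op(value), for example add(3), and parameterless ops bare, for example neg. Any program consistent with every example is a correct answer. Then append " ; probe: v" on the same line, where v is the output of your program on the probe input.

add(-5) | add(-8) ; probe: -60

Check, running the answer program on each example:
  -44 -> -49 -> -57
  18 -> 13 -> 5
  38 -> 33 -> 25
  15 -> 10 -> 2
  probe: -47 -> -52 -> -60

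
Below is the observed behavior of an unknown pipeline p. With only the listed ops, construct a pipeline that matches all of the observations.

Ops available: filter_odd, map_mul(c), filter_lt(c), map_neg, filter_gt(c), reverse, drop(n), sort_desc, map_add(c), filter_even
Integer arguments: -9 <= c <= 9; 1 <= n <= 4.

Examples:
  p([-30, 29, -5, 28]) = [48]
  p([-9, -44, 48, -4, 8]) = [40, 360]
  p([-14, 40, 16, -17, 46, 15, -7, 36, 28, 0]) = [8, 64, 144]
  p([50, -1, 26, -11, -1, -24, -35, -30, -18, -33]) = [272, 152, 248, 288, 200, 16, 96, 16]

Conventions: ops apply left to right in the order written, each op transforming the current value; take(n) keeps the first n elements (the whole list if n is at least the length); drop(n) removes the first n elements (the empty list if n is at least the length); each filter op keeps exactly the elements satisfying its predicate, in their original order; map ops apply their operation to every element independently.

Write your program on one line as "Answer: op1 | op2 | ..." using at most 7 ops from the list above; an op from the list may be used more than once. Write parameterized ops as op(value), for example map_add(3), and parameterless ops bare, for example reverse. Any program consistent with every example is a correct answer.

drop(1) | filter_lt(2) | map_add(-1) | map_mul(8) | reverse | map_neg

Check, running the answer program on each example:
  [-30, 29, -5, 28] -> [29, -5, 28] -> [-5] -> [-6] -> [-48] -> [-48] -> [48]
  [-9, -44, 48, -4, 8] -> [-44, 48, -4, 8] -> [-44, -4] -> [-45, -5] -> [-360, -40] -> [-40, -360] -> [40, 360]
  [-14, 40, 16, -17, 46, 15, -7, 36, 28, 0] -> [40, 16, -17, 46, 15, -7, 36, 28, 0] -> [-17, -7, 0] -> [-18, -8, -1] -> [-144, -64, -8] -> [-8, -64, -144] -> [8, 64, 144]
  [50, -1, 26, -11, -1, -24, -35, -30, -18, -33] -> [-1, 26, -11, -1, -24, -35, -30, -18, -33] -> [-1, -11, -1, -24, -35, -30, -18, -33] -> [-2, -12, -2, -25, -36, -31, -19, -34] -> [-16, -96, -16, -200, -288, -248, -152, -272] -> [-272, -152, -248, -288, -200, -16, -96, -16] -> [272, 152, 248, 288, 200, 16, 96, 16]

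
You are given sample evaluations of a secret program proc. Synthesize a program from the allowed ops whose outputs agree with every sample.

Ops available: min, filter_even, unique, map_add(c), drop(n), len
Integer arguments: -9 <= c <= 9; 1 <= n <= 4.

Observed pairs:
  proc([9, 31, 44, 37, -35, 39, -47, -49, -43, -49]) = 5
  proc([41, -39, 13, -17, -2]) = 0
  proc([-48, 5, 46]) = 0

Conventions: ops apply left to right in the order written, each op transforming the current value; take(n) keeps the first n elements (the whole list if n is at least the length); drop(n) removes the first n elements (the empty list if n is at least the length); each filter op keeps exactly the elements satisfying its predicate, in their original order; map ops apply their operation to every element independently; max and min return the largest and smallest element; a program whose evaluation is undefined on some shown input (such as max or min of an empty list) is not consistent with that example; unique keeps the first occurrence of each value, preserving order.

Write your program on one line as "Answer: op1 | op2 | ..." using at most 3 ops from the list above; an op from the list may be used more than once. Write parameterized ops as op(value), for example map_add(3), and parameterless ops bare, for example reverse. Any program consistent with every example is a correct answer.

drop(3) | drop(2) | len

Check, running the answer program on each example:
  [9, 31, 44, 37, -35, 39, -47, -49, -43, -49] -> [37, -35, 39, -47, -49, -43, -49] -> [39, -47, -49, -43, -49] -> 5
  [41, -39, 13, -17, -2] -> [-17, -2] -> [] -> 0
  [-48, 5, 46] -> [] -> [] -> 0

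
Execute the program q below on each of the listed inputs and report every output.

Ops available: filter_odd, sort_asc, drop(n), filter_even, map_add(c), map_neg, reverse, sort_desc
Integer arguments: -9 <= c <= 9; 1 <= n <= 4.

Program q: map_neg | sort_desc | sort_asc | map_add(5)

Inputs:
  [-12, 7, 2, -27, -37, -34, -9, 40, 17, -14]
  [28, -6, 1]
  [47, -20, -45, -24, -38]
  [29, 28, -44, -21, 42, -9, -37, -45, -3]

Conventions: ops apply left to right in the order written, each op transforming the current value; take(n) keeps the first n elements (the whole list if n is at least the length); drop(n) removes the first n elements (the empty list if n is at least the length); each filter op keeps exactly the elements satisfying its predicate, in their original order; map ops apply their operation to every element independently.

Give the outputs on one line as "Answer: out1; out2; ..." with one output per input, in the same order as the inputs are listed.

Execution, op by op:
  [-12, 7, 2, -27, -37, -34, -9, 40, 17, -14] -> [12, -7, -2, 27, 37, 34, 9, -40, -17, 14] -> [37, 34, 27, 14, 12, 9, -2, -7, -17, -40] -> [-40, -17, -7, -2, 9, 12, 14, 27, 34, 37] -> [-35, -12, -2, 3, 14, 17, 19, 32, 39, 42]
  [28, -6, 1] -> [-28, 6, -1] -> [6, -1, -28] -> [-28, -1, 6] -> [-23, 4, 11]
  [47, -20, -45, -24, -38] -> [-47, 20, 45, 24, 38] -> [45, 38, 24, 20, -47] -> [-47, 20, 24, 38, 45] -> [-42, 25, 29, 43, 50]
  [29, 28, -44, -21, 42, -9, -37, -45, -3] -> [-29, -28, 44, 21, -42, 9, 37, 45, 3] -> [45, 44, 37, 21, 9, 3, -28, -29, -42] -> [-42, -29, -28, 3, 9, 21, 37, 44, 45] -> [-37, -24, -23, 8, 14, 26, 42, 49, 50]

[-35, -12, -2, 3, 14, 17, 19, 32, 39, 42]; [-23, 4, 11]; [-42, 25, 29, 43, 50]; [-37, -24, -23, 8, 14, 26, 42, 49, 50]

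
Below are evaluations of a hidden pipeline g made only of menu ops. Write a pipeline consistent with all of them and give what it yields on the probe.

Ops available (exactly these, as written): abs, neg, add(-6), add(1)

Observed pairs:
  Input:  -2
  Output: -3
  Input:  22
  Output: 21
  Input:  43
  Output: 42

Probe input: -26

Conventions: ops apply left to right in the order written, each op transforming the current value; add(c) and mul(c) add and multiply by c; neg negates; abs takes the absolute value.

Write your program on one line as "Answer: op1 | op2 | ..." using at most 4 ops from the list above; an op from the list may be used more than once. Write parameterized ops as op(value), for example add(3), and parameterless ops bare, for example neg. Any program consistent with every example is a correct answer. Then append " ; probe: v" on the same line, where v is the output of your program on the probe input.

neg | add(1) | neg ; probe: -27

Check, running the answer program on each example:
  -2 -> 2 -> 3 -> -3
  22 -> -22 -> -21 -> 21
  43 -> -43 -> -42 -> 42
  probe: -26 -> 26 -> 27 -> -27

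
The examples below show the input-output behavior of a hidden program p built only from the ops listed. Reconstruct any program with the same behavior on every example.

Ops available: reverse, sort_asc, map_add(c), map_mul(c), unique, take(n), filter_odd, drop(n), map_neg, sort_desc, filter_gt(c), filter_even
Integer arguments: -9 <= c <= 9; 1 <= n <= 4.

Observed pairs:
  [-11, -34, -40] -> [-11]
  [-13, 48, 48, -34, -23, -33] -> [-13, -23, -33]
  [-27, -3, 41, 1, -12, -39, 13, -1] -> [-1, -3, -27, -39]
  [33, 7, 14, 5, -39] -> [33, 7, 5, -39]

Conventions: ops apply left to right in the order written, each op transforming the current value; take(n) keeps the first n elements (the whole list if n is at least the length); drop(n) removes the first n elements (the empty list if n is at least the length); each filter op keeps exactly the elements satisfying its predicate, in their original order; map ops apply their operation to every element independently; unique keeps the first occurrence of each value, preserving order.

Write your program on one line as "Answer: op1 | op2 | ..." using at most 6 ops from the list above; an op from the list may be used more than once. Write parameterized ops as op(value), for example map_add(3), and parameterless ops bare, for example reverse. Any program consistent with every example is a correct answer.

sort_desc | filter_odd | reverse | take(4) | sort_desc

Check, running the answer program on each example:
  [-11, -34, -40] -> [-11, -34, -40] -> [-11] -> [-11] -> [-11] -> [-11]
  [-13, 48, 48, -34, -23, -33] -> [48, 48, -13, -23, -33, -34] -> [-13, -23, -33] -> [-33, -23, -13] -> [-33, -23, -13] -> [-13, -23, -33]
  [-27, -3, 41, 1, -12, -39, 13, -1] -> [41, 13, 1, -1, -3, -12, -27, -39] -> [41, 13, 1, -1, -3, -27, -39] -> [-39, -27, -3, -1, 1, 13, 41] -> [-39, -27, -3, -1] -> [-1, -3, -27, -39]
  [33, 7, 14, 5, -39] -> [33, 14, 7, 5, -39] -> [33, 7, 5, -39] -> [-39, 5, 7, 33] -> [-39, 5, 7, 33] -> [33, 7, 5, -39]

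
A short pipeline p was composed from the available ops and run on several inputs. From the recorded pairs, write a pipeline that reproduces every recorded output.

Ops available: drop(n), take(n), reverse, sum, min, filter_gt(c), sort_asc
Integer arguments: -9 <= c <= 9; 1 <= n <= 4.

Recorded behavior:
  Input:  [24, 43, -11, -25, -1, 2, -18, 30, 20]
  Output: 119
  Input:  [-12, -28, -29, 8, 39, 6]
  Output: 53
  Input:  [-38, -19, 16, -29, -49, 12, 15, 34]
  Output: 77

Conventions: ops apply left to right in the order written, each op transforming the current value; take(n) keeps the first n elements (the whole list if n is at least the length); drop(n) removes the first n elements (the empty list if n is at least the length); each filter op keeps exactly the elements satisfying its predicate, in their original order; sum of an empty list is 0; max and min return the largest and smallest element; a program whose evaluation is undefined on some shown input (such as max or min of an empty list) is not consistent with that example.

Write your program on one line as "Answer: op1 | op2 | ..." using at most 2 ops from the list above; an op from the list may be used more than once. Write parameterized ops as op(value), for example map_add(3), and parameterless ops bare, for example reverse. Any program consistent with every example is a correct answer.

filter_gt(-1) | sum

Check, running the answer program on each example:
  [24, 43, -11, -25, -1, 2, -18, 30, 20] -> [24, 43, 2, 30, 20] -> 119
  [-12, -28, -29, 8, 39, 6] -> [8, 39, 6] -> 53
  [-38, -19, 16, -29, -49, 12, 15, 34] -> [16, 12, 15, 34] -> 77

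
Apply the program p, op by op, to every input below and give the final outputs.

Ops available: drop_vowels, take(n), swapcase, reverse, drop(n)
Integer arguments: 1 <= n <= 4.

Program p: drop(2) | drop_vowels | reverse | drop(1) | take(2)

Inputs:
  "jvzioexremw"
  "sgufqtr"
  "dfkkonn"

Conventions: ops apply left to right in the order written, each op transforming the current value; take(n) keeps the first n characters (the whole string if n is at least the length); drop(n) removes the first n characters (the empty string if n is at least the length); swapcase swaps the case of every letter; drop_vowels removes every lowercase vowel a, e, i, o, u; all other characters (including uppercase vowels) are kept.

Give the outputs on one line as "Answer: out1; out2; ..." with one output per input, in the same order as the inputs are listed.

"mr"; "tq"; "nk"

Execution, op by op:
  "jvzioexremw" -> "zioexremw" -> "zxrmw" -> "wmrxz" -> "mrxz" -> "mr"
  "sgufqtr" -> "ufqtr" -> "fqtr" -> "rtqf" -> "tqf" -> "tq"
  "dfkkonn" -> "kkonn" -> "kknn" -> "nnkk" -> "nkk" -> "nk"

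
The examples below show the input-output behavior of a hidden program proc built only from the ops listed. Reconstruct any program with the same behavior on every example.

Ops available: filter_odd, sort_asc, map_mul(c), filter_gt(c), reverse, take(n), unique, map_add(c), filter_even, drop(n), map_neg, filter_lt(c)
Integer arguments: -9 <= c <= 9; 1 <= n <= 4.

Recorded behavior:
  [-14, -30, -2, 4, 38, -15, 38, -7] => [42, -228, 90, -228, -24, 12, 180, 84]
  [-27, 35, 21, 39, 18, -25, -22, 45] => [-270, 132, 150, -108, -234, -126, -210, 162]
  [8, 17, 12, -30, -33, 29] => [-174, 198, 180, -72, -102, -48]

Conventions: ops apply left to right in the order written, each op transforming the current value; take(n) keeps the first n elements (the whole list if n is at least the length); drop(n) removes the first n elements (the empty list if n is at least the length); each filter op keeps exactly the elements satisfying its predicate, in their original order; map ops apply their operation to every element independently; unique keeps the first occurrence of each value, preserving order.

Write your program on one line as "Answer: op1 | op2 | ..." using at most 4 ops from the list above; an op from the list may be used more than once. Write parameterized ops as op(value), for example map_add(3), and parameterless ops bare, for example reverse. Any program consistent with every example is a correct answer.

map_neg | reverse | map_mul(6)

Check, running the answer program on each example:
  [-14, -30, -2, 4, 38, -15, 38, -7] -> [14, 30, 2, -4, -38, 15, -38, 7] -> [7, -38, 15, -38, -4, 2, 30, 14] -> [42, -228, 90, -228, -24, 12, 180, 84]
  [-27, 35, 21, 39, 18, -25, -22, 45] -> [27, -35, -21, -39, -18, 25, 22, -45] -> [-45, 22, 25, -18, -39, -21, -35, 27] -> [-270, 132, 150, -108, -234, -126, -210, 162]
  [8, 17, 12, -30, -33, 29] -> [-8, -17, -12, 30, 33, -29] -> [-29, 33, 30, -12, -17, -8] -> [-174, 198, 180, -72, -102, -48]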